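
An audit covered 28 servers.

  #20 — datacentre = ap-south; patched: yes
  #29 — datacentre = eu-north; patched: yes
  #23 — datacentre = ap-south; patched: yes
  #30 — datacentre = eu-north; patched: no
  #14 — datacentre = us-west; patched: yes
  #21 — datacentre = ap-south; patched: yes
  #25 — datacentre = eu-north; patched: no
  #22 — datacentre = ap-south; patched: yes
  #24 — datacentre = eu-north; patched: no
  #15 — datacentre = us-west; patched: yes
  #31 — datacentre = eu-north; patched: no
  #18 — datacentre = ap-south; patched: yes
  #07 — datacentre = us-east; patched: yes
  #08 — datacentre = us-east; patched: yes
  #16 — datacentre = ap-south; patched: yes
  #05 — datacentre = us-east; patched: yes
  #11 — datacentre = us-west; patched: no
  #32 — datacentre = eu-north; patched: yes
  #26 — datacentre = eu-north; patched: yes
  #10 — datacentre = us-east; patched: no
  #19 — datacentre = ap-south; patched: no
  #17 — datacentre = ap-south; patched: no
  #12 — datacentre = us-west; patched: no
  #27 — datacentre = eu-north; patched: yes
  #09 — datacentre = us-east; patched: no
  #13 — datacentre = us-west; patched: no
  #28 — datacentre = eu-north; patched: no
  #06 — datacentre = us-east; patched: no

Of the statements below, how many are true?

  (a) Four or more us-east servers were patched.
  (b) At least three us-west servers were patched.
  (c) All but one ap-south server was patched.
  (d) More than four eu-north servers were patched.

0

(a) us-east: |A| = 6, |A ∩ B| = 3; needs |A ∩ B| ≥ 4 — false.
(b) us-west: |A| = 5, |A ∩ B| = 2; needs |A ∩ B| ≥ 3 — false.
(c) ap-south: |A| = 8, |A ∩ B| = 6; needs |A ∖ B| = 1 — false.
(d) eu-north: |A| = 9, |A ∩ B| = 4; needs |A ∩ B| > 4 — false.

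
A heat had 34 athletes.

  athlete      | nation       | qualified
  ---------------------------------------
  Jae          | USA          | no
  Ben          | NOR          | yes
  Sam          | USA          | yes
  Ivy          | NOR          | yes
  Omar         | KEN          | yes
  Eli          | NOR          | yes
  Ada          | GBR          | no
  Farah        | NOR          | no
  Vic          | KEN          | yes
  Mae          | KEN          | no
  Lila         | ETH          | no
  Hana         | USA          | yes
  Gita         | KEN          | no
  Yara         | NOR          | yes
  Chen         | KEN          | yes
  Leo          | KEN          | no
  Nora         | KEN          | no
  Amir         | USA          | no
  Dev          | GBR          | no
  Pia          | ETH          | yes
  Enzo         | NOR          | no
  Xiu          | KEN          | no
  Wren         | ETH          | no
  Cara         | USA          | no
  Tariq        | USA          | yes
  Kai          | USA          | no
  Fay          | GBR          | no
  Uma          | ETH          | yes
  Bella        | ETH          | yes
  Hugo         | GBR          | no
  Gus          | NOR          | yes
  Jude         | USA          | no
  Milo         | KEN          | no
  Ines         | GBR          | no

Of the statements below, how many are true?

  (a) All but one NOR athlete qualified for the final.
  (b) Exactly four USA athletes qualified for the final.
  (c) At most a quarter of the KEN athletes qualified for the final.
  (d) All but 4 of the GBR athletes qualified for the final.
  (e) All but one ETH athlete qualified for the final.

0

(a) NOR: |A| = 7, |A ∩ B| = 5; needs |A ∖ B| = 1 — false.
(b) USA: |A| = 8, |A ∩ B| = 3; needs |A ∩ B| = 4 — false.
(c) KEN: |A| = 9, |A ∩ B| = 3; needs |A ∩ B| / |A| ≤ 1/4 — false.
(d) GBR: |A| = 5, |A ∩ B| = 0; needs |A ∖ B| = 4 — false.
(e) ETH: |A| = 5, |A ∩ B| = 3; needs |A ∖ B| = 1 — false.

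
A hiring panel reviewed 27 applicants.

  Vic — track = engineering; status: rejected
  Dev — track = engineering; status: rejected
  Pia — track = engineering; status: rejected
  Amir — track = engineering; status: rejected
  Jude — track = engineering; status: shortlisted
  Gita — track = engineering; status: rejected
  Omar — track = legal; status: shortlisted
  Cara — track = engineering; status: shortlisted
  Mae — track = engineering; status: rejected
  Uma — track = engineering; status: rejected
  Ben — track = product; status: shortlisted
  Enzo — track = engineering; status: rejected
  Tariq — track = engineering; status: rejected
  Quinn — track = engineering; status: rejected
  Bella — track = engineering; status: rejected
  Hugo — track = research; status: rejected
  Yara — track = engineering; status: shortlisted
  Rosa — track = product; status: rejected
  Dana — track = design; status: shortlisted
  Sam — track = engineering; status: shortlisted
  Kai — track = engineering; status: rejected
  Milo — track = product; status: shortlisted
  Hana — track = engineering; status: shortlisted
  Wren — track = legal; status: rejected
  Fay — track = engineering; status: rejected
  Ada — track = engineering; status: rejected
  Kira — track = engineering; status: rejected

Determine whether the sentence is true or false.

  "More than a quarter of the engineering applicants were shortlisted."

False

Truth condition: |A ∩ B| / |A| > 1/4.
|A| = 20, |A ∩ B| = 5, |A ∖ B| = 15.
|A ∩ B|/|A| = 5/20, so the statement is false.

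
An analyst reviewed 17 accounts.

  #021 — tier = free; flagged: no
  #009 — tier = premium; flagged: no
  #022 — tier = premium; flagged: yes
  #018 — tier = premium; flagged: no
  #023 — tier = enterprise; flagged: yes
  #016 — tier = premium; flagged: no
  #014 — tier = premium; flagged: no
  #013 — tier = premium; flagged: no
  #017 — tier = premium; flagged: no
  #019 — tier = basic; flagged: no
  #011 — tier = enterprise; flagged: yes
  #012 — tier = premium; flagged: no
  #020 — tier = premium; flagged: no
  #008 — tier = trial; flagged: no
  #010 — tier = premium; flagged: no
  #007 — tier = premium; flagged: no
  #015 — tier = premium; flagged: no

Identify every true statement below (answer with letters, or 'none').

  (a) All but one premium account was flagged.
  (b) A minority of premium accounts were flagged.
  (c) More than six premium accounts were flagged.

(b)

|A| = 12, |A ∩ B| = 1, |A ∖ B| = 11.
(a) |A ∖ B| = 1: fails.
(b) |A ∩ B| < |A ∖ B|: holds.
(c) |A ∩ B| > 6: fails.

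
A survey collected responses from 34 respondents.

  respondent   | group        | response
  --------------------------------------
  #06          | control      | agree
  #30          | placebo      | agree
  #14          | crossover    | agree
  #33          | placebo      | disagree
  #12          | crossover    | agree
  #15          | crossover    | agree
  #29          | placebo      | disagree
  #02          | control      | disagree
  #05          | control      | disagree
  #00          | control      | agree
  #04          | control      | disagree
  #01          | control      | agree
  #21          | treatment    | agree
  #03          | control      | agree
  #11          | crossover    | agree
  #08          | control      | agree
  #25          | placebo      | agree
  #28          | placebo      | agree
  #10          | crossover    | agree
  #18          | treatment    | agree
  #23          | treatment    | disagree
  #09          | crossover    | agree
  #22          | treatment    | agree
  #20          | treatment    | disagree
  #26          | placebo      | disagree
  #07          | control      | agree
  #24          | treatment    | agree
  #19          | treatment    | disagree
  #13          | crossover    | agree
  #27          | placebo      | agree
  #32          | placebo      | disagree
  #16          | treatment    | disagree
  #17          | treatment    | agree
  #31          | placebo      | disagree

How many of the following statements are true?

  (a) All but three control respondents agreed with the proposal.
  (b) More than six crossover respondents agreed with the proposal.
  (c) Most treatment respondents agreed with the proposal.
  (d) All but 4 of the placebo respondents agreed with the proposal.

3

(a) control: |A| = 9, |A ∩ B| = 6; needs |A ∖ B| = 3 — true.
(b) crossover: |A| = 7, |A ∩ B| = 7; needs |A ∩ B| > 6 — true.
(c) treatment: |A| = 9, |A ∩ B| = 5; needs |A ∩ B| > |A ∖ B| — true.
(d) placebo: |A| = 9, |A ∩ B| = 4; needs |A ∖ B| = 4 — false.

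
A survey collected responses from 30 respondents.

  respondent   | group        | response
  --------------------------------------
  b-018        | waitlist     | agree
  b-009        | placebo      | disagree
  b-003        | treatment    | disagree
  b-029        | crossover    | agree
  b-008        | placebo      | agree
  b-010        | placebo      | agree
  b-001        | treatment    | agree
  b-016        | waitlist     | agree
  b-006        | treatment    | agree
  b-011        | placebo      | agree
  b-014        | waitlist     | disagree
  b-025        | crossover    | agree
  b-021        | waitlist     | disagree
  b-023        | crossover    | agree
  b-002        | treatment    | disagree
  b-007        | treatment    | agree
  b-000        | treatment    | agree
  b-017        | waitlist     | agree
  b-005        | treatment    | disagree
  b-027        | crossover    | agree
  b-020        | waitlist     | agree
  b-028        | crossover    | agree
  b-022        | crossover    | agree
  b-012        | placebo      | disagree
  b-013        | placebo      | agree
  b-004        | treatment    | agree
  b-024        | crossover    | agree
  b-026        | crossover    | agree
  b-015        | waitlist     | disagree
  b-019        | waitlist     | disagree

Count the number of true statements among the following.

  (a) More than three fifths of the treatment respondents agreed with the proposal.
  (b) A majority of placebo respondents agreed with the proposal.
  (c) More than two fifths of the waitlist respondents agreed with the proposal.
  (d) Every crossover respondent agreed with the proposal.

4

(a) treatment: |A| = 8, |A ∩ B| = 5; needs |A ∩ B| / |A| > 3/5 — true.
(b) placebo: |A| = 6, |A ∩ B| = 4; needs |A ∩ B| > |A ∖ B| — true.
(c) waitlist: |A| = 8, |A ∩ B| = 4; needs |A ∩ B| / |A| > 2/5 — true.
(d) crossover: |A| = 8, |A ∩ B| = 8; needs A ⊆ B, i.e. every element of A is in B (|A ∖ B| = 0) — true.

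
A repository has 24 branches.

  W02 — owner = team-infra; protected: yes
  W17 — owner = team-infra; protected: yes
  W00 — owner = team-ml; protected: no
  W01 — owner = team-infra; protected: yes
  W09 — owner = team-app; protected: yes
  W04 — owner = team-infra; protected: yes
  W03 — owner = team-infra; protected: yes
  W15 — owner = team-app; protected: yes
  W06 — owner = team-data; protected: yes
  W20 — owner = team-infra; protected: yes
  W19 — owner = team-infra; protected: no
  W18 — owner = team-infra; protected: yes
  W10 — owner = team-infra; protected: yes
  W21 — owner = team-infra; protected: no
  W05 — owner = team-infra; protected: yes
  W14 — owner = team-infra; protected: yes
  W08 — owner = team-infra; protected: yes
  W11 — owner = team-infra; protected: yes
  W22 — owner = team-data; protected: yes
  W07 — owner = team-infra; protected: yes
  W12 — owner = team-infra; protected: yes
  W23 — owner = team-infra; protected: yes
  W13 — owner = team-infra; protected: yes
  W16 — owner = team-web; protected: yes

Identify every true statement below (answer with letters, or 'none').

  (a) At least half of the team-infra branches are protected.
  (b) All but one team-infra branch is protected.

(a)

|A| = 18, |A ∩ B| = 16, |A ∖ B| = 2.
(a) |A ∩ B| ≥ |A ∖ B|: holds.
(b) |A ∖ B| = 1: fails.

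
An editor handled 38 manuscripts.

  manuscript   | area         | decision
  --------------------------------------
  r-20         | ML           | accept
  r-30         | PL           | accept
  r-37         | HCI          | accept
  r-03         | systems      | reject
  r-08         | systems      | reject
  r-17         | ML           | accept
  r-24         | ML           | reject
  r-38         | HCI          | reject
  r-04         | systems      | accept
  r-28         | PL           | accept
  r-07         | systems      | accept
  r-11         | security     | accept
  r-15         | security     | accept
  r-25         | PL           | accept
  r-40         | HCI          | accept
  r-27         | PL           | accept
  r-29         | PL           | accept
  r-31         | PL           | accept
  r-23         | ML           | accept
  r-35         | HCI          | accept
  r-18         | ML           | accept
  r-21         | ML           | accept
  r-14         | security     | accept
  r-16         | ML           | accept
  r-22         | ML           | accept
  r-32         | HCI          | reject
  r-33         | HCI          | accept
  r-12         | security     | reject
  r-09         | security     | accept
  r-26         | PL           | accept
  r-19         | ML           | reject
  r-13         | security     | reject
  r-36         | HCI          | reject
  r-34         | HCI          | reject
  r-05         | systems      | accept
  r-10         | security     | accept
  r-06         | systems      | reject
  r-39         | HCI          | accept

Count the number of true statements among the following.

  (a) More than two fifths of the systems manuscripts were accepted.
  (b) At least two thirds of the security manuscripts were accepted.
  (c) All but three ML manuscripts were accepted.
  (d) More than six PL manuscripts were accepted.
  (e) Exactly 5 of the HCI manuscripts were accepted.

(a) systems: |A| = 6, |A ∩ B| = 3; needs |A ∩ B| / |A| > 2/5 — true.
(b) security: |A| = 7, |A ∩ B| = 5; needs |A ∩ B| / |A| ≥ 2/3 — true.
(c) ML: |A| = 9, |A ∩ B| = 7; needs |A ∖ B| = 3 — false.
(d) PL: |A| = 7, |A ∩ B| = 7; needs |A ∩ B| > 6 — true.
(e) HCI: |A| = 9, |A ∩ B| = 5; needs |A ∩ B| = 5 — true.

4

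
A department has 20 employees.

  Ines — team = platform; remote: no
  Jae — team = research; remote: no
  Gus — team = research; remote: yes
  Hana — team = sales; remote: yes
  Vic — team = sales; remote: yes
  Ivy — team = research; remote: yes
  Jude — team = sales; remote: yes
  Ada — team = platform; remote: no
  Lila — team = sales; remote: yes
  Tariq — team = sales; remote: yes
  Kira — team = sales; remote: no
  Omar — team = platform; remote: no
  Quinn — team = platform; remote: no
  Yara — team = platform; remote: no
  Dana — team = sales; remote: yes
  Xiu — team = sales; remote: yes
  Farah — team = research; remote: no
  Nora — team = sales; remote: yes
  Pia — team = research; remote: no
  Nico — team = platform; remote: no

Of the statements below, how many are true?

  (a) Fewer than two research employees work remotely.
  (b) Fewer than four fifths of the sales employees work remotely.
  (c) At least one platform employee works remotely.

(a) research: |A| = 5, |A ∩ B| = 2; needs |A ∩ B| < 2 — false.
(b) sales: |A| = 9, |A ∩ B| = 8; needs |A ∩ B| / |A| < 4/5 — false.
(c) platform: |A| = 6, |A ∩ B| = 0; needs A ∩ B ≠ ∅ (|A ∩ B| ≥ 1) — false.

0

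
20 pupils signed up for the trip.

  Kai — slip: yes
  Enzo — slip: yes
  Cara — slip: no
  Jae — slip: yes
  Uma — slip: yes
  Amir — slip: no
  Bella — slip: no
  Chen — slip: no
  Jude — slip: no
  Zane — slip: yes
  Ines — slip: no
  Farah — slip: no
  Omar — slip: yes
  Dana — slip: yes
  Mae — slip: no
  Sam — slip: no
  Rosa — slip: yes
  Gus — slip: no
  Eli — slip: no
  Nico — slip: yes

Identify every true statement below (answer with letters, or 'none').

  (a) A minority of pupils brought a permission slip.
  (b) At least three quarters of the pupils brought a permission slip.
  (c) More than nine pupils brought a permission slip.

(a)

|A| = 20, |A ∩ B| = 9, |A ∖ B| = 11.
(a) |A ∩ B| < |A ∖ B|: holds.
(b) |A ∩ B| / |A| ≥ 3/4: fails.
(c) |A ∩ B| > 9: fails.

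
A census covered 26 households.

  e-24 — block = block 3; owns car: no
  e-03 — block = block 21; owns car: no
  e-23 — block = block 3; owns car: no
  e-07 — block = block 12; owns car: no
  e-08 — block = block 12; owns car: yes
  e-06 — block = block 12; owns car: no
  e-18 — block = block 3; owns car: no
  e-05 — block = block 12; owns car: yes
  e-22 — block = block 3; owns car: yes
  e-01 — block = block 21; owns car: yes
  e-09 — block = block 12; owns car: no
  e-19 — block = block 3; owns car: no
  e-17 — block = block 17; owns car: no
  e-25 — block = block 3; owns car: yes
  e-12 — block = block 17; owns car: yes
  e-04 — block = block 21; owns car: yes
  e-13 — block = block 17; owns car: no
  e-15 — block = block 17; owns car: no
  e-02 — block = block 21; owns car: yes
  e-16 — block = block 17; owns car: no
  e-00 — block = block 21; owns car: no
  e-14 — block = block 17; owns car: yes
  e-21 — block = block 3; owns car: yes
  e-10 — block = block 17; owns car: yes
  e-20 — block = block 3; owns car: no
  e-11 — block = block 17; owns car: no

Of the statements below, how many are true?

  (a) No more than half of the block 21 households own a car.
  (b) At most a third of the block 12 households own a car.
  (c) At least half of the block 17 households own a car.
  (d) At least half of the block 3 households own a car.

(a) block 21: |A| = 5, |A ∩ B| = 3; needs |A ∩ B| ≤ |A ∖ B| — false.
(b) block 12: |A| = 5, |A ∩ B| = 2; needs |A ∩ B| / |A| ≤ 1/3 — false.
(c) block 17: |A| = 8, |A ∩ B| = 3; needs |A ∩ B| ≥ |A ∖ B| — false.
(d) block 3: |A| = 8, |A ∩ B| = 3; needs |A ∩ B| ≥ |A ∖ B| — false.

0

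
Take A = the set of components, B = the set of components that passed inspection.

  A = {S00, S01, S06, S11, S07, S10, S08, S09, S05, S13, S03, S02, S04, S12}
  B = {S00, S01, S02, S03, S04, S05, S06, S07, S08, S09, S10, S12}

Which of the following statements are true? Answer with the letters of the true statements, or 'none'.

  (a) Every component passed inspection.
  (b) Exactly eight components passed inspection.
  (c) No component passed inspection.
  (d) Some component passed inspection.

(d)

|A| = 14, |A ∩ B| = 12, |A ∖ B| = 2.
(a) A ⊆ B, i.e. every element of A is in B (|A ∖ B| = 0): fails.
(b) |A ∩ B| = 8: fails.
(c) A ∩ B = ∅ (|A ∩ B| = 0): fails.
(d) A ∩ B ≠ ∅ (|A ∩ B| ≥ 1): holds.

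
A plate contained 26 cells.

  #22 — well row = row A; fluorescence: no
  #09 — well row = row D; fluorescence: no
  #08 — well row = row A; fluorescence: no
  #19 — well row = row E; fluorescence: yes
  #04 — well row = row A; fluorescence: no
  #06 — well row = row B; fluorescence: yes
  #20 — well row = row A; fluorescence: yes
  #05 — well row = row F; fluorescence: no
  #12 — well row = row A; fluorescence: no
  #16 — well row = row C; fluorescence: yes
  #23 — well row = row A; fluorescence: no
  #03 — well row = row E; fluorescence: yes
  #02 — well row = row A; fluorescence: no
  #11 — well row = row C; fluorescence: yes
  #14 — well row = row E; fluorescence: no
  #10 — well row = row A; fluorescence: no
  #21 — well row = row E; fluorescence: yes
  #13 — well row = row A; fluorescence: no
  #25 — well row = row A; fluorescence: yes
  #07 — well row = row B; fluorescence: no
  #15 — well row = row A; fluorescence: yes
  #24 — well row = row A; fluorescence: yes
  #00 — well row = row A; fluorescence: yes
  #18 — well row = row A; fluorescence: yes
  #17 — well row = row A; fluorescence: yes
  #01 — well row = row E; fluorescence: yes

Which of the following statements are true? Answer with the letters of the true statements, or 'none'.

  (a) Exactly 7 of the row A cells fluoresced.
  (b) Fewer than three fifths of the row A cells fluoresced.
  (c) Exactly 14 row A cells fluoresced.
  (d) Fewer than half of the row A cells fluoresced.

|A| = 15, |A ∩ B| = 7, |A ∖ B| = 8.
(a) |A ∩ B| = 7: holds.
(b) |A ∩ B| / |A| < 3/5: holds.
(c) |A ∩ B| = 14: fails.
(d) |A ∩ B| < |A ∖ B|: holds.

(a), (b), (d)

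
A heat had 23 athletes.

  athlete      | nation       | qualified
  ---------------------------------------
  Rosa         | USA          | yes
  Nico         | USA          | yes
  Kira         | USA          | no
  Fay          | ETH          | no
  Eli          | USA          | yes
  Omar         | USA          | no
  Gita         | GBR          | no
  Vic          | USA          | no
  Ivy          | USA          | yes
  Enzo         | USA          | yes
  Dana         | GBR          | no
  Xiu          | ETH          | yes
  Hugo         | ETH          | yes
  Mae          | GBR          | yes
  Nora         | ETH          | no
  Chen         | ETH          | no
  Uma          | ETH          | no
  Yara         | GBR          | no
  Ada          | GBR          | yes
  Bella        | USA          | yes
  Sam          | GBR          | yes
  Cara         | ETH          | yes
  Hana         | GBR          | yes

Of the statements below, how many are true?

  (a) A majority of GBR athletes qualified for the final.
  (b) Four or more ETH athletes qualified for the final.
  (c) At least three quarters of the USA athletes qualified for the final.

(a) GBR: |A| = 7, |A ∩ B| = 4; needs |A ∩ B| > |A ∖ B| — true.
(b) ETH: |A| = 7, |A ∩ B| = 3; needs |A ∩ B| ≥ 4 — false.
(c) USA: |A| = 9, |A ∩ B| = 6; needs |A ∩ B| / |A| ≥ 3/4 — false.

1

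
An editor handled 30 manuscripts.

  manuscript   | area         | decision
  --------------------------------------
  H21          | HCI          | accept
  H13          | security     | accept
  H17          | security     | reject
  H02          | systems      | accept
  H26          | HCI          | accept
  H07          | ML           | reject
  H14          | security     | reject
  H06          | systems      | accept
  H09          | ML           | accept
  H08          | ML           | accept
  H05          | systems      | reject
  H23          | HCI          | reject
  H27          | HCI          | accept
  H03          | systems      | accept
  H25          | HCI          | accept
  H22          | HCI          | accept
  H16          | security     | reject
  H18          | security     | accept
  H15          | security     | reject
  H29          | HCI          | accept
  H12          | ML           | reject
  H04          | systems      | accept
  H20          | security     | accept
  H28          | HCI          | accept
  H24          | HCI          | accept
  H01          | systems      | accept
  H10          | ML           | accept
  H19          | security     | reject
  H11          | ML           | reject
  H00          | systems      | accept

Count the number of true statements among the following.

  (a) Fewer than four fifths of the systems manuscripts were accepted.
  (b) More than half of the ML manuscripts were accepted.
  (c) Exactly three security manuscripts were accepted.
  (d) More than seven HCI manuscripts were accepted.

2

(a) systems: |A| = 7, |A ∩ B| = 6; needs |A ∩ B| / |A| < 4/5 — false.
(b) ML: |A| = 6, |A ∩ B| = 3; needs |A ∩ B| > |A ∖ B| — false.
(c) security: |A| = 8, |A ∩ B| = 3; needs |A ∩ B| = 3 — true.
(d) HCI: |A| = 9, |A ∩ B| = 8; needs |A ∩ B| > 7 — true.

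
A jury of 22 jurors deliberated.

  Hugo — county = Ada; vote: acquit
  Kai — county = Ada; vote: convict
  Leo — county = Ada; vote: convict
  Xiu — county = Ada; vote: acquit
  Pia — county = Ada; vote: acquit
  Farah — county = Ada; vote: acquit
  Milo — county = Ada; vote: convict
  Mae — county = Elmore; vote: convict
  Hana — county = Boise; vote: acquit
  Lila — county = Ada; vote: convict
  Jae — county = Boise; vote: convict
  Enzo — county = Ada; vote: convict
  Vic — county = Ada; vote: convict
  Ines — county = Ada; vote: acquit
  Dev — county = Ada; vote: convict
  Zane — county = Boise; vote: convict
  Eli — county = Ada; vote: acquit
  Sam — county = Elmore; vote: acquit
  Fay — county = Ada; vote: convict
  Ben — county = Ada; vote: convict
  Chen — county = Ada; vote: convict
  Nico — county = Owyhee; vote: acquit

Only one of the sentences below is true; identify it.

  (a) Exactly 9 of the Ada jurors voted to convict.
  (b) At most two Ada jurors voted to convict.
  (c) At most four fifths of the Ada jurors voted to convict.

(c)

|A| = 16, |A ∩ B| = 10, |A ∖ B| = 6.
(a) requires |A ∩ B| = 9: false.
(b) requires |A ∩ B| ≤ 2: false.
(c) requires |A ∩ B| / |A| ≤ 4/5: true.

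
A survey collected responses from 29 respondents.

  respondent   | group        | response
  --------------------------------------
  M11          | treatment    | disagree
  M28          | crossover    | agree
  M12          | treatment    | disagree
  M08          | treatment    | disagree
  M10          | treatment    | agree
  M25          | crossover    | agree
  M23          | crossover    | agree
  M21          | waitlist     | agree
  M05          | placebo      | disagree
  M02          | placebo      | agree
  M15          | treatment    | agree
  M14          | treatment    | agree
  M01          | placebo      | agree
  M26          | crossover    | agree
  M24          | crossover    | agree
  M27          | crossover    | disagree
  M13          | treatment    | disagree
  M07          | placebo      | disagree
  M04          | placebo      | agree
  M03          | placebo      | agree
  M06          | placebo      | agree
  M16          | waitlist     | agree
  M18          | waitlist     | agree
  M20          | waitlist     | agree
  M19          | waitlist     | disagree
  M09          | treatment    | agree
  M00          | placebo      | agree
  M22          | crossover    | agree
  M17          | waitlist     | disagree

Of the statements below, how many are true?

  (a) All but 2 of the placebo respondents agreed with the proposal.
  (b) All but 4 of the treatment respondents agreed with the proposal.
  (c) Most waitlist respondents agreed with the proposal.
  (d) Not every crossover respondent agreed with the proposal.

(a) placebo: |A| = 8, |A ∩ B| = 6; needs |A ∖ B| = 2 — true.
(b) treatment: |A| = 8, |A ∩ B| = 4; needs |A ∖ B| = 4 — true.
(c) waitlist: |A| = 6, |A ∩ B| = 4; needs |A ∩ B| > |A ∖ B| — true.
(d) crossover: |A| = 7, |A ∩ B| = 6; needs A ⊄ B (|A ∖ B| ≥ 1) — true.

4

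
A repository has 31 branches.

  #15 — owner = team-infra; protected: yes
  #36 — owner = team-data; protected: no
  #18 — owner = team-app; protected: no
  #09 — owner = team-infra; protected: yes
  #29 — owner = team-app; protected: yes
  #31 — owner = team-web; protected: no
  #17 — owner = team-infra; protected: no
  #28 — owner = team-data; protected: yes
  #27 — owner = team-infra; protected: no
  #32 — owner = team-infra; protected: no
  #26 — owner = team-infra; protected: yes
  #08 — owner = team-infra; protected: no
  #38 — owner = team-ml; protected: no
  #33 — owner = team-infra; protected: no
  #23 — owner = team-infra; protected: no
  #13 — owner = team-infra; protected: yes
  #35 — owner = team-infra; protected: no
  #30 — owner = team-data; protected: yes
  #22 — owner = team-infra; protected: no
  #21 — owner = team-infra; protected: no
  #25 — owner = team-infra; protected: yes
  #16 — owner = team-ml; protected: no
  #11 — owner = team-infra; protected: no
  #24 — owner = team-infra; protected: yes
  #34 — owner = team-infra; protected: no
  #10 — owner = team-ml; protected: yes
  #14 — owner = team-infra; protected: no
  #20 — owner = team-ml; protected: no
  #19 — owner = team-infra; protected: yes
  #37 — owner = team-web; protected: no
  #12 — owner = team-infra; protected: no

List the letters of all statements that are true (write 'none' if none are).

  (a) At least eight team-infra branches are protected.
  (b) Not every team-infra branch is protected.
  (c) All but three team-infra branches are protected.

(b)

|A| = 20, |A ∩ B| = 7, |A ∖ B| = 13.
(a) |A ∩ B| ≥ 8: fails.
(b) A ⊄ B (|A ∖ B| ≥ 1): holds.
(c) |A ∖ B| = 3: fails.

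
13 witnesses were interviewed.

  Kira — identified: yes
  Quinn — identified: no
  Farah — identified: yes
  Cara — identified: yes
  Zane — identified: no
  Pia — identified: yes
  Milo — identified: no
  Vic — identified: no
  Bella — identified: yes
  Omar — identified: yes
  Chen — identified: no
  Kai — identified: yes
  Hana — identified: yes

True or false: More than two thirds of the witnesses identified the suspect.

False

'More than two thirds of the witnesses identified the suspect' holds iff |A ∩ B| / |A| > 2/3.
A (the restrictor) = {Kira, Quinn, Farah, Cara, Zane, Pia, Milo, Vic, Bella, Omar, Chen, Kai, Hana}, |A| = 13.
A ∩ B = {Kira, Farah, Cara, Pia, Bella, Omar, Kai, Hana}, so |A ∩ B| = 8.
A ∖ B = {Quinn, Zane, Milo, Vic, Chen}, so |A ∖ B| = 5.
|A ∩ B|/|A| = 8/13, so the statement is false.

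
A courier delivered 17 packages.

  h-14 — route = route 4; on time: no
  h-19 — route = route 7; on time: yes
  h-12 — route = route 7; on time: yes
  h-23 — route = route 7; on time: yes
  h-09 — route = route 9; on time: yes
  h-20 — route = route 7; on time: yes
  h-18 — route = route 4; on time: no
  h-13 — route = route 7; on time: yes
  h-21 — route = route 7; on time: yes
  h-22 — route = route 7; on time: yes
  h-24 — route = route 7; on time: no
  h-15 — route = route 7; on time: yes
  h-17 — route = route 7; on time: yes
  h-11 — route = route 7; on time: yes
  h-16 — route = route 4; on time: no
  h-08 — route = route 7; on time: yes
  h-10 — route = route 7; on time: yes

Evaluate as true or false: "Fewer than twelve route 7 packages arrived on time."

'Fewer than twelve route 7 packages arrived on time' holds iff |A ∩ B| < 12.
A (the restrictor) = {h-19, h-12, h-23, h-20, h-13, h-21, h-22, h-24, h-15, h-17, h-11, h-08, h-10}, |A| = 13.
A ∩ B = {h-19, h-12, h-23, h-20, h-13, h-21, h-22, h-15, h-17, h-11, h-08, h-10}, so |A ∩ B| = 12.
|A ∩ B| = 12, so the statement is false.

False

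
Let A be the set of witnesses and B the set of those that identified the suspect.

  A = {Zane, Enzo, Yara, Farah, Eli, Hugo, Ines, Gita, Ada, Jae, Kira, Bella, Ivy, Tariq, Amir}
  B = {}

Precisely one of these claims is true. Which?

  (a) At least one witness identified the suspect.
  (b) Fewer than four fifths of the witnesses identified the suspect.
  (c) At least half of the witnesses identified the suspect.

(b)

|A| = 15, |A ∩ B| = 0, |A ∖ B| = 15.
(a) requires A ∩ B ≠ ∅ (|A ∩ B| ≥ 1): false.
(b) requires |A ∩ B| / |A| < 4/5: true.
(c) requires |A ∩ B| ≥ |A ∖ B|: false.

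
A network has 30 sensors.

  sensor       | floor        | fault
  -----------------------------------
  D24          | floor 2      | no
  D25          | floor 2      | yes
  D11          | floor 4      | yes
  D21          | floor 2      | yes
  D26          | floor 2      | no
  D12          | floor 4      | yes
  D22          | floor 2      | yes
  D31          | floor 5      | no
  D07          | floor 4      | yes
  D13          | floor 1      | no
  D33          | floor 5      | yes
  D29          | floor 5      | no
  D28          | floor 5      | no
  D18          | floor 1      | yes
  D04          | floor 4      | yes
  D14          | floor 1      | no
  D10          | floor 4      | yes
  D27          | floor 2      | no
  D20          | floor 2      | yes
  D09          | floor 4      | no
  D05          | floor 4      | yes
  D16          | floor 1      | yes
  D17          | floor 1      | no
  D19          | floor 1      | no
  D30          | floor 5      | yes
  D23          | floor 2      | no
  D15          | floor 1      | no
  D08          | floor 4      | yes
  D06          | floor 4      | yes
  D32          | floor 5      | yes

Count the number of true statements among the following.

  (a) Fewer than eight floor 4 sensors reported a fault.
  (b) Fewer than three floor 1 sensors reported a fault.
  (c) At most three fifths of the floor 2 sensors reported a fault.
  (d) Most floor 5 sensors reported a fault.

(a) floor 4: |A| = 9, |A ∩ B| = 8; needs |A ∩ B| < 8 — false.
(b) floor 1: |A| = 7, |A ∩ B| = 2; needs |A ∩ B| < 3 — true.
(c) floor 2: |A| = 8, |A ∩ B| = 4; needs |A ∩ B| / |A| ≤ 3/5 — true.
(d) floor 5: |A| = 6, |A ∩ B| = 3; needs |A ∩ B| > |A ∖ B| — false.

2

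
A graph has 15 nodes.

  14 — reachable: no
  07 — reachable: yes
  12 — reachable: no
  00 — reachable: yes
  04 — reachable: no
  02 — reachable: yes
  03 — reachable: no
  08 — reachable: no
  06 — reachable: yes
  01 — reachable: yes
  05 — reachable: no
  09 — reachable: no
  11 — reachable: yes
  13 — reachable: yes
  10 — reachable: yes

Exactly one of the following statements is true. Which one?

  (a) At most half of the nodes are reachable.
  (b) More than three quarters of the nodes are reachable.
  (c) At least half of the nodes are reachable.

(c)

|A| = 15, |A ∩ B| = 8, |A ∖ B| = 7.
(a) requires |A ∩ B| ≤ |A ∖ B|: false.
(b) requires |A ∩ B| / |A| > 3/4: false.
(c) requires |A ∩ B| ≥ |A ∖ B|: true.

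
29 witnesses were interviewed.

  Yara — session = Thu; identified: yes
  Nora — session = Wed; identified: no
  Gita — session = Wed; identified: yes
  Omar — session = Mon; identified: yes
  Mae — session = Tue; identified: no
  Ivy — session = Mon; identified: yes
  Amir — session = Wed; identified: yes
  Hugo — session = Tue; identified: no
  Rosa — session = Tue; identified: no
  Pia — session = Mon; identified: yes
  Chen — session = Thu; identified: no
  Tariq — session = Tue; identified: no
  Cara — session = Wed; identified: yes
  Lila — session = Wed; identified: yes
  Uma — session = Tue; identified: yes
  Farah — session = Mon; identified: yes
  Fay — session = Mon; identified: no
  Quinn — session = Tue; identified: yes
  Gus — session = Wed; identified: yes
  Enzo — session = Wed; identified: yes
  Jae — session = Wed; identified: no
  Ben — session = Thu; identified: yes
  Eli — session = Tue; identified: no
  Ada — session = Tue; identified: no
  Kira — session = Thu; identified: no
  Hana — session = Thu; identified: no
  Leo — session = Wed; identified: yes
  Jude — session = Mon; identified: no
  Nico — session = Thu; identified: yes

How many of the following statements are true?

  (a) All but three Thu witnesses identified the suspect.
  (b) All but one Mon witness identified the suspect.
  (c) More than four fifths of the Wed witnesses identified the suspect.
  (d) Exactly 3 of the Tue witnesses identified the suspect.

1

(a) Thu: |A| = 6, |A ∩ B| = 3; needs |A ∖ B| = 3 — true.
(b) Mon: |A| = 6, |A ∩ B| = 4; needs |A ∖ B| = 1 — false.
(c) Wed: |A| = 9, |A ∩ B| = 7; needs |A ∩ B| / |A| > 4/5 — false.
(d) Tue: |A| = 8, |A ∩ B| = 2; needs |A ∩ B| = 3 — false.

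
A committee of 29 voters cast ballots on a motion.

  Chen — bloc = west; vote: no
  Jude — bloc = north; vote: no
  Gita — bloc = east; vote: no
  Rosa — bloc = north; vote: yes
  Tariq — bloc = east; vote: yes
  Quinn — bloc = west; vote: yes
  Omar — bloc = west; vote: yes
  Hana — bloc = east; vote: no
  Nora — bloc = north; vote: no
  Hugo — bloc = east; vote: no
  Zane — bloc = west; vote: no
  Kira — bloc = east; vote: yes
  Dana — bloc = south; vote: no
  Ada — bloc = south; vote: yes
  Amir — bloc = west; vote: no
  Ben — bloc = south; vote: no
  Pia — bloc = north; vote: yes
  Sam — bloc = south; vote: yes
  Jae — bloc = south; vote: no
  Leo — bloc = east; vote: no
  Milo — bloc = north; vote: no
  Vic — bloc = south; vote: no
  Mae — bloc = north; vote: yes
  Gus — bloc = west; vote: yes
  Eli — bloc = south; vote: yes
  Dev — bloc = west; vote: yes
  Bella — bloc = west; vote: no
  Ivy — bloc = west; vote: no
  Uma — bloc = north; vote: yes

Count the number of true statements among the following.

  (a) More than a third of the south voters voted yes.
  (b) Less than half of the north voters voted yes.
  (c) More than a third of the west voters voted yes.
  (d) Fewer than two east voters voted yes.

2

(a) south: |A| = 7, |A ∩ B| = 3; needs |A ∩ B| / |A| > 1/3 — true.
(b) north: |A| = 7, |A ∩ B| = 4; needs |A ∩ B| < |A ∖ B| — false.
(c) west: |A| = 9, |A ∩ B| = 4; needs |A ∩ B| / |A| > 1/3 — true.
(d) east: |A| = 6, |A ∩ B| = 2; needs |A ∩ B| < 2 — false.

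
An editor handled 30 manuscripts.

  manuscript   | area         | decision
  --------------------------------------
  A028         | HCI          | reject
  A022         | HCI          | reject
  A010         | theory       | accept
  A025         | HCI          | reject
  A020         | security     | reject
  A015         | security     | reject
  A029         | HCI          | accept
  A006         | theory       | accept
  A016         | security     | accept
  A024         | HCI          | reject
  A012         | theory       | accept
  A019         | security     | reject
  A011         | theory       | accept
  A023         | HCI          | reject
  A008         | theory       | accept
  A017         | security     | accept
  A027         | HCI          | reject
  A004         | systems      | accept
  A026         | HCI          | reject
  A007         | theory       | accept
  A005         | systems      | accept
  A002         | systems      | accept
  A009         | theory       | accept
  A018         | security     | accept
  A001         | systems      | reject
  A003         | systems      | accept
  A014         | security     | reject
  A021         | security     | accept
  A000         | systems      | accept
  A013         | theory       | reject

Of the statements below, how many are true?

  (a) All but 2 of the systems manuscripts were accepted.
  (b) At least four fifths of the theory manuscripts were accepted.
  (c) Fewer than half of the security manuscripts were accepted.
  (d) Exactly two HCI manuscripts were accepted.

(a) systems: |A| = 6, |A ∩ B| = 5; needs |A ∖ B| = 2 — false.
(b) theory: |A| = 8, |A ∩ B| = 7; needs |A ∩ B| / |A| ≥ 4/5 — true.
(c) security: |A| = 8, |A ∩ B| = 4; needs |A ∩ B| < |A ∖ B| — false.
(d) HCI: |A| = 8, |A ∩ B| = 1; needs |A ∩ B| = 2 — false.

1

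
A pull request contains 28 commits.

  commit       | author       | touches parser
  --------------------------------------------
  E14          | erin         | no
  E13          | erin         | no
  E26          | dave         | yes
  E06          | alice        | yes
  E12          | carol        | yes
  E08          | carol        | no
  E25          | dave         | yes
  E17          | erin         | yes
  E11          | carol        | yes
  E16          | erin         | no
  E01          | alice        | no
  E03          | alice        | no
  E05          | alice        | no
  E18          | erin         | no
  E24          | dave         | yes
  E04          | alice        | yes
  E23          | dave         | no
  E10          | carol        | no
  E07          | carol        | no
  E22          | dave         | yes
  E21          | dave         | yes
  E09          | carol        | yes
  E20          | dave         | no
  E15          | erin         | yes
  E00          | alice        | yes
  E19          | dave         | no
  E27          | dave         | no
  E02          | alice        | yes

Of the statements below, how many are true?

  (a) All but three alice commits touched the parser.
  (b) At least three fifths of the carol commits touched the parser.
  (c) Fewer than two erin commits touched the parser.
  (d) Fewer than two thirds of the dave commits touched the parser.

2

(a) alice: |A| = 7, |A ∩ B| = 4; needs |A ∖ B| = 3 — true.
(b) carol: |A| = 6, |A ∩ B| = 3; needs |A ∩ B| / |A| ≥ 3/5 — false.
(c) erin: |A| = 6, |A ∩ B| = 2; needs |A ∩ B| < 2 — false.
(d) dave: |A| = 9, |A ∩ B| = 5; needs |A ∩ B| / |A| < 2/3 — true.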